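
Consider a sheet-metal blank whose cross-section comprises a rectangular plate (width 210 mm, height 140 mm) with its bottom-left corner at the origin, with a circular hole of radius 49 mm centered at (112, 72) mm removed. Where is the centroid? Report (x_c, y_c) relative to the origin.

plate: A = 210 × 140 = 29400.00, centroid at (105.00, 70.00).
hole: A = −π·49² = -7542.96, centroid at (112.00, 72.00).
ΣA = 21857.04 mm²
ΣAx_c = (29400.00)(105.00) + (-7542.96)(112.00) = 2242188.04 mm³
ΣAy_c = (29400.00)(70.00) + (-7542.96)(72.00) = 1514906.59 mm³
x_c = 2242188.04 / 21857.04 = 102.58 mm
y_c = 1514906.59 / 21857.04 = 69.31 mm

x_c = 102.58 mm, y_c = 69.31 mm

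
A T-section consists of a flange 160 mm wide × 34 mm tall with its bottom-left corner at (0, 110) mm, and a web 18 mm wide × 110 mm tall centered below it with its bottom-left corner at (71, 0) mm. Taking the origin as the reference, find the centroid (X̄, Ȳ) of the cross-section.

X̄ = 80.00 mm, Ȳ = 107.79 mm

Part | A | x̄ᵢ | ȳᵢ | A·x̄ᵢ | A·ȳᵢ
web | 1980.00 | 80.00 | 55.00 | 158400.00 | 108900.00
flange | 5440.00 | 80.00 | 127.00 | 435200.00 | 690880.00
Σ | 7420.00 |  |  | 593600.00 | 799780.00
X̄ = 593600.00 / 7420.00 = 80.00 mm
Ȳ = 799780.00 / 7420.00 = 107.79 mm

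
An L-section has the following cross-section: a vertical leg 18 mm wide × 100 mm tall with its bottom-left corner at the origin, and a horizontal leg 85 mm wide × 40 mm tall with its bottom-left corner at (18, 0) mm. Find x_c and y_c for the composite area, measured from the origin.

vertical leg: A = 18 × 100 = 1800.00, centroid at (9.00, 50.00).
horizontal leg: A = 85 × 40 = 3400.00, centroid at (60.50, 20.00).
ΣA = 5200.00 mm²
ΣAx_c = (1800.00)(9.00) + (3400.00)(60.50) = 221900.00 mm³
ΣAy_c = (1800.00)(50.00) + (3400.00)(20.00) = 158000.00 mm³
x_c = 221900.00 / 5200.00 = 42.67 mm
y_c = 158000.00 / 5200.00 = 30.38 mm

x_c = 42.67 mm, y_c = 30.38 mm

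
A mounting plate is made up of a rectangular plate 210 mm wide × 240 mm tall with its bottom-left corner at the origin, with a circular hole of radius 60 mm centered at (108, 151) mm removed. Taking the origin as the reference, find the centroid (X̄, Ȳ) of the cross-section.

Part | A | x̄ᵢ | ȳᵢ | A·x̄ᵢ | A·ȳᵢ
plate | 50400.00 | 105.00 | 120.00 | 5292000.00 | 6048000.00
hole | -11309.73 | 108.00 | 151.00 | -1221451.22 | -1707769.77
Σ | 39090.27 |  |  | 4070548.78 | 4340230.23
X̄ = 4070548.78 / 39090.27 = 104.13 mm
Ȳ = 4340230.23 / 39090.27 = 111.03 mm

X̄ = 104.13 mm, Ȳ = 111.03 mm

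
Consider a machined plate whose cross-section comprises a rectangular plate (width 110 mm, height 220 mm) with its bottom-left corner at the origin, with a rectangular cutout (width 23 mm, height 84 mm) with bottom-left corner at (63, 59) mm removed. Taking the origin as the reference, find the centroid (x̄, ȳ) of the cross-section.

x̄ = 53.31 mm, ȳ = 110.78 mm

Part | A | x̄ᵢ | ȳᵢ | A·x̄ᵢ | A·ȳᵢ
plate | 24200.00 | 55.00 | 110.00 | 1331000.00 | 2662000.00
hole | -1932.00 | 74.50 | 101.00 | -143934.00 | -195132.00
Σ | 22268.00 |  |  | 1187066.00 | 2466868.00
x̄ = 1187066.00 / 22268.00 = 53.31 mm
ȳ = 2466868.00 / 22268.00 = 110.78 mm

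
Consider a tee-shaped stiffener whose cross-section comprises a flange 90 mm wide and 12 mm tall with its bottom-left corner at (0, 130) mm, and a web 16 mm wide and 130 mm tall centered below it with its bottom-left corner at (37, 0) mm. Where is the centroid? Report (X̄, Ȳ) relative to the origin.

Part | A | x̄ᵢ | ȳᵢ | A·x̄ᵢ | A·ȳᵢ
web | 2080.00 | 45.00 | 65.00 | 93600.00 | 135200.00
flange | 1080.00 | 45.00 | 136.00 | 48600.00 | 146880.00
Σ | 3160.00 |  |  | 142200.00 | 282080.00
X̄ = 142200.00 / 3160.00 = 45.00 mm
Ȳ = 282080.00 / 3160.00 = 89.27 mm

X̄ = 45.00 mm, Ȳ = 89.27 mm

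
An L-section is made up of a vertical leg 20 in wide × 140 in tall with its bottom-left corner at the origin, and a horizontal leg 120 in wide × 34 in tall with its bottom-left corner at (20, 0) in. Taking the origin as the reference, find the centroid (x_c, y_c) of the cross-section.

Part | A | x̄ᵢ | ȳᵢ | A·x̄ᵢ | A·ȳᵢ
vertical leg | 2800.00 | 10.00 | 70.00 | 28000.00 | 196000.00
horizontal leg | 4080.00 | 80.00 | 17.00 | 326400.00 | 69360.00
Σ | 6880.00 |  |  | 354400.00 | 265360.00
x_c = 354400.00 / 6880.00 = 51.51 in
y_c = 265360.00 / 6880.00 = 38.57 in

x_c = 51.51 in, y_c = 38.57 in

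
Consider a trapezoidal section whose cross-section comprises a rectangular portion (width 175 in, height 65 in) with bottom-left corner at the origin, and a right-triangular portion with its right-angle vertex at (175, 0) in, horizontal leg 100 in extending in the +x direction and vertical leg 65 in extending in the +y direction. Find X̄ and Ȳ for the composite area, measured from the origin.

Part | A | x̄ᵢ | ȳᵢ | A·x̄ᵢ | A·ȳᵢ
rectangular portion | 11375.00 | 87.50 | 32.50 | 995312.50 | 369687.50
triangular portion | 3250.00 | 208.33 | 21.67 | 677083.33 | 70416.67
Σ | 14625.00 |  |  | 1672395.83 | 440104.17
X̄ = 1672395.83 / 14625.00 = 114.35 in
Ȳ = 440104.17 / 14625.00 = 30.09 in

X̄ = 114.35 in, Ȳ = 30.09 in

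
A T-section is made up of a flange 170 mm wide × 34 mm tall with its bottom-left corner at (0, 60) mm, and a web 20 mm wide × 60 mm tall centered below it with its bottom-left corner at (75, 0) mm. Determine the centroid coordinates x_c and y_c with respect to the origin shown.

x_c = 85.00 mm, y_c = 68.92 mm

web: A = 20 × 60 = 1200.00, centroid at (85.00, 30.00).
flange: A = 170 × 34 = 5780.00, centroid at (85.00, 77.00).
ΣA = 6980.00 mm², ΣAx_c = 593300.00 mm³, ΣAy_c = 481060.00 mm³.
x_c = 593300.00/6980.00 = 85.00 mm; y_c = 481060.00/6980.00 = 68.92 mm.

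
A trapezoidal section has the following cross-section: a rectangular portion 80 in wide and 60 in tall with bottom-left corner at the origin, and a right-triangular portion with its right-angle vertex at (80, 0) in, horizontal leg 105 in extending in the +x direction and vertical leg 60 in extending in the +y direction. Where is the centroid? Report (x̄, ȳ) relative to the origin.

x̄ = 69.72 in, ȳ = 26.04 in

rectangular portion: A = 80 × 60 = 4800.00, centroid at (40.00, 30.00).
triangular portion: A = ½·105·60 = 3150.00, centroid at (115.00, 20.00).
ΣA = 7950.00 in², ΣAx̄ = 554250.00 in³, ΣAȳ = 207000.00 in³.
x̄ = 554250.00/7950.00 = 69.72 in; ȳ = 207000.00/7950.00 = 26.04 in.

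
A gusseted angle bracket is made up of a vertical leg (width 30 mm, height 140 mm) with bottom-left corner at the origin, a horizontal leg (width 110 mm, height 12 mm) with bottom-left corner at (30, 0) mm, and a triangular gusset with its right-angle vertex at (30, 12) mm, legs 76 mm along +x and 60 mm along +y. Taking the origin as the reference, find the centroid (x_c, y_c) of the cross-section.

x_c = 38.64 mm, y_c = 48.06 mm

vertical leg: A = 30 × 140 = 4200.00, centroid at (15.00, 70.00).
horizontal leg: A = 110 × 12 = 1320.00, centroid at (85.00, 6.00).
gusset: A = ½·76·60 = 2280.00, centroid at (55.33, 32.00).
ΣA = 7800.00 mm²
ΣAx_c = (4200.00)(15.00) + (1320.00)(85.00) + (2280.00)(55.33) = 301360.00 mm³
ΣAy_c = (4200.00)(70.00) + (1320.00)(6.00) + (2280.00)(32.00) = 374880.00 mm³
x_c = 301360.00 / 7800.00 = 38.64 mm
y_c = 374880.00 / 7800.00 = 48.06 mm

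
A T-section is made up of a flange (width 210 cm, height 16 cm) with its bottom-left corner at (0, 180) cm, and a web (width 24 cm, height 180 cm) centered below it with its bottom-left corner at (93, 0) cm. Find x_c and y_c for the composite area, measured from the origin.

x_c = 105.00 cm, y_c = 132.88 cm

Part | A | x̄ᵢ | ȳᵢ | A·x̄ᵢ | A·ȳᵢ
web | 4320.00 | 105.00 | 90.00 | 453600.00 | 388800.00
flange | 3360.00 | 105.00 | 188.00 | 352800.00 | 631680.00
Σ | 7680.00 |  |  | 806400.00 | 1020480.00
x_c = 806400.00 / 7680.00 = 105.00 cm
y_c = 1020480.00 / 7680.00 = 132.88 cm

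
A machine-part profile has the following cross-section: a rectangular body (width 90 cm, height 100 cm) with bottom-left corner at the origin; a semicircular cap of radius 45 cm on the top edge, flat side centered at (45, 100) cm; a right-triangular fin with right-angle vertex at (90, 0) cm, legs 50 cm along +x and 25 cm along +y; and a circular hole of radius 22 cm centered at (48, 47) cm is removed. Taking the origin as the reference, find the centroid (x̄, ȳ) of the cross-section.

rectangular body: A = 90 × 100 = 9000.00, centroid at (45.00, 50.00).
semicircular top: A = ½π·45² = 3180.86, centroid at (45.00, 119.10).
triangular fin: A = ½·50·25 = 625.00, centroid at (106.67, 8.33).
hole: A = −π·22² = -1520.53, centroid at (48.00, 47.00).
ΣA = 11285.33 cm², ΣAx̄ = 541820.00 cm³, ΣAȳ = 762579.64 cm³.
x̄ = 541820.00/11285.33 = 48.01 cm; ȳ = 762579.64/11285.33 = 67.57 cm.

x̄ = 48.01 cm, ȳ = 67.57 cm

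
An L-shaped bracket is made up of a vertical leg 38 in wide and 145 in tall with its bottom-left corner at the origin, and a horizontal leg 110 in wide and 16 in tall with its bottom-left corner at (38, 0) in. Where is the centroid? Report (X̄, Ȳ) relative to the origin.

Part | A | x̄ᵢ | ȳᵢ | A·x̄ᵢ | A·ȳᵢ
vertical leg | 5510.00 | 19.00 | 72.50 | 104690.00 | 399475.00
horizontal leg | 1760.00 | 93.00 | 8.00 | 163680.00 | 14080.00
Σ | 7270.00 |  |  | 268370.00 | 413555.00
X̄ = 268370.00 / 7270.00 = 36.91 in
Ȳ = 413555.00 / 7270.00 = 56.89 in

X̄ = 36.91 in, Ȳ = 56.89 in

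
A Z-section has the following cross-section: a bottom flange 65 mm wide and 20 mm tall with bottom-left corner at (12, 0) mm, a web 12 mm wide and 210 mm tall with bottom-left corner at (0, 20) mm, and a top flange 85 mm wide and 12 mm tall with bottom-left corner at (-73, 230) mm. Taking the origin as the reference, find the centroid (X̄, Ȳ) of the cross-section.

X̄ = 8.65 mm, Ȳ = 117.50 mm

bottom flange: A = 65 × 20 = 1300.00, centroid at (44.50, 10.00).
web: A = 12 × 210 = 2520.00, centroid at (6.00, 125.00).
top flange: A = 85 × 12 = 1020.00, centroid at (-30.50, 236.00).
ΣA = 4840.00 mm², ΣAX̄ = 41860.00 mm³, ΣAȲ = 568720.00 mm³.
X̄ = 41860.00/4840.00 = 8.65 mm; Ȳ = 568720.00/4840.00 = 117.50 mm.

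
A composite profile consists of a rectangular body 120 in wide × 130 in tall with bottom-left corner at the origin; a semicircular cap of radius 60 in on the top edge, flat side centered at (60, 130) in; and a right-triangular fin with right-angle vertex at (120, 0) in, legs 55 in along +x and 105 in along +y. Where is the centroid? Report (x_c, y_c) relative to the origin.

x_c = 69.37 in, y_c = 82.60 in

Part | A | x̄ᵢ | ȳᵢ | A·x̄ᵢ | A·ȳᵢ
rectangular body | 15600.00 | 60.00 | 65.00 | 936000.00 | 1014000.00
semicircular top | 5654.87 | 60.00 | 155.46 | 339292.01 | 879132.68
triangular fin | 2887.50 | 138.33 | 35.00 | 399437.50 | 101062.50
Σ | 24142.37 |  |  | 1674729.51 | 1994195.18
x_c = 1674729.51 / 24142.37 = 69.37 in
y_c = 1994195.18 / 24142.37 = 82.60 in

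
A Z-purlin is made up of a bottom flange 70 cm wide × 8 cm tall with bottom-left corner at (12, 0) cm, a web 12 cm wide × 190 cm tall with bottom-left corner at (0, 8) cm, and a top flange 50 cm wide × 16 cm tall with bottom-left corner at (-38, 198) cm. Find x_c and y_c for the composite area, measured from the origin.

x_c = 8.13 cm, y_c = 110.41 cm

Part | A | x̄ᵢ | ȳᵢ | A·x̄ᵢ | A·ȳᵢ
bottom flange | 560.00 | 47.00 | 4.00 | 26320.00 | 2240.00
web | 2280.00 | 6.00 | 103.00 | 13680.00 | 234840.00
top flange | 800.00 | -13.00 | 206.00 | -10400.00 | 164800.00
Σ | 3640.00 |  |  | 29600.00 | 401880.00
x_c = 29600.00 / 3640.00 = 8.13 cm
y_c = 401880.00 / 3640.00 = 110.41 cm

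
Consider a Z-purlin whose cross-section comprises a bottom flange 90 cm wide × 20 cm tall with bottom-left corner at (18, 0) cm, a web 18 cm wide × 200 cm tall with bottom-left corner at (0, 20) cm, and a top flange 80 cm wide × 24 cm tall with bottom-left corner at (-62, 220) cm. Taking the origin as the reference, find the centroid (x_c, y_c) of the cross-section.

x_c = 14.15 cm, y_c = 122.33 cm

bottom flange: A = 90 × 20 = 1800.00, centroid at (63.00, 10.00).
web: A = 18 × 200 = 3600.00, centroid at (9.00, 120.00).
top flange: A = 80 × 24 = 1920.00, centroid at (-22.00, 232.00).
ΣA = 7320.00 cm²
ΣAx_c = (1800.00)(63.00) + (3600.00)(9.00) + (1920.00)(-22.00) = 103560.00 cm³
ΣAy_c = (1800.00)(10.00) + (3600.00)(120.00) + (1920.00)(232.00) = 895440.00 cm³
x_c = 103560.00 / 7320.00 = 14.15 cm
y_c = 895440.00 / 7320.00 = 122.33 cm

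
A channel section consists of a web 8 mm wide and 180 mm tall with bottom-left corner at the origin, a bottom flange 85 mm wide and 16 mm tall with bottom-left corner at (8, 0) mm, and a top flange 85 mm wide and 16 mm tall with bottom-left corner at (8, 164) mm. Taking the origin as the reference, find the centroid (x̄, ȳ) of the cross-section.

web: A = 8 × 180 = 1440.00, centroid at (4.00, 90.00).
bottom flange: A = 85 × 16 = 1360.00, centroid at (50.50, 8.00).
top flange: A = 85 × 16 = 1360.00, centroid at (50.50, 172.00).
ΣA = 4160.00 mm²
ΣAx̄ = (1440.00)(4.00) + (1360.00)(50.50) + (1360.00)(50.50) = 143120.00 mm³
ΣAȳ = (1440.00)(90.00) + (1360.00)(8.00) + (1360.00)(172.00) = 374400.00 mm³
x̄ = 143120.00 / 4160.00 = 34.40 mm
ȳ = 374400.00 / 4160.00 = 90.00 mm

x̄ = 34.40 mm, ȳ = 90.00 mm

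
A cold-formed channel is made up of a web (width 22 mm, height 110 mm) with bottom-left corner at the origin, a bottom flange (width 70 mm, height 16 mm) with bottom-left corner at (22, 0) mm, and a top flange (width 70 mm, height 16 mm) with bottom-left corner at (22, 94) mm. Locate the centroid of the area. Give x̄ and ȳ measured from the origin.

x̄ = 33.11 mm, ȳ = 55.00 mm

web: A = 22 × 110 = 2420.00, centroid at (11.00, 55.00).
bottom flange: A = 70 × 16 = 1120.00, centroid at (57.00, 8.00).
top flange: A = 70 × 16 = 1120.00, centroid at (57.00, 102.00).
ΣA = 4660.00 mm²
ΣAx̄ = (2420.00)(11.00) + (1120.00)(57.00) + (1120.00)(57.00) = 154300.00 mm³
ΣAȳ = (2420.00)(55.00) + (1120.00)(8.00) + (1120.00)(102.00) = 256300.00 mm³
x̄ = 154300.00 / 4660.00 = 33.11 mm
ȳ = 256300.00 / 4660.00 = 55.00 mm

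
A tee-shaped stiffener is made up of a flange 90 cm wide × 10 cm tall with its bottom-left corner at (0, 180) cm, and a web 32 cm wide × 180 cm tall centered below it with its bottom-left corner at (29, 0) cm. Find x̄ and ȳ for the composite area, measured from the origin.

x̄ = 45.00 cm, ȳ = 102.84 cm

web: A = 32 × 180 = 5760.00, centroid at (45.00, 90.00).
flange: A = 90 × 10 = 900.00, centroid at (45.00, 185.00).
ΣA = 6660.00 cm²
ΣAx̄ = (5760.00)(45.00) + (900.00)(45.00) = 299700.00 cm³
ΣAȳ = (5760.00)(90.00) + (900.00)(185.00) = 684900.00 cm³
x̄ = 299700.00 / 6660.00 = 45.00 cm
ȳ = 684900.00 / 6660.00 = 102.84 cm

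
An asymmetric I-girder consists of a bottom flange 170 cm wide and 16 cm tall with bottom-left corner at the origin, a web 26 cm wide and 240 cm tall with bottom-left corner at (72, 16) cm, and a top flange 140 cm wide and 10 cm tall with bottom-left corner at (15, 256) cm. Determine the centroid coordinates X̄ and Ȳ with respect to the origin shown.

X̄ = 85.00 cm, Ȳ = 119.29 cm

bottom flange: A = 170 × 16 = 2720.00, centroid at (85.00, 8.00).
web: A = 26 × 240 = 6240.00, centroid at (85.00, 136.00).
top flange: A = 140 × 10 = 1400.00, centroid at (85.00, 261.00).
ΣA = 10360.00 cm²
ΣAX̄ = (2720.00)(85.00) + (6240.00)(85.00) + (1400.00)(85.00) = 880600.00 cm³
ΣAȲ = (2720.00)(8.00) + (6240.00)(136.00) + (1400.00)(261.00) = 1235800.00 cm³
X̄ = 880600.00 / 10360.00 = 85.00 cm
Ȳ = 1235800.00 / 10360.00 = 119.29 cm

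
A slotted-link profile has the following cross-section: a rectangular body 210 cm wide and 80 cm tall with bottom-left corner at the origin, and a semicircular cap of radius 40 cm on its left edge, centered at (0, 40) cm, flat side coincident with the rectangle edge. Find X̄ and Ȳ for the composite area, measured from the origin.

rectangular body: A = 210 × 80 = 16800.00, centroid at (105.00, 40.00).
semicircular end: A = ½π·40² = 2513.27, centroid at (-16.98, 40.00).
ΣA = 19313.27 cm², ΣAX̄ = 1721333.33 cm³, ΣAȲ = 772530.96 cm³.
X̄ = 1721333.33/19313.27 = 89.13 cm; Ȳ = 772530.96/19313.27 = 40.00 cm.

X̄ = 89.13 cm, Ȳ = 40.00 cm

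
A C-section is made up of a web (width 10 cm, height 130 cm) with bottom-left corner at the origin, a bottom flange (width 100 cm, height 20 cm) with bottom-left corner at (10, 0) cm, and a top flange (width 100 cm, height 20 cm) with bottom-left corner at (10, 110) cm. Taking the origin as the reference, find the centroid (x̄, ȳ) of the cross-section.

x̄ = 46.51 cm, ȳ = 65.00 cm

Part | A | x̄ᵢ | ȳᵢ | A·x̄ᵢ | A·ȳᵢ
web | 1300.00 | 5.00 | 65.00 | 6500.00 | 84500.00
bottom flange | 2000.00 | 60.00 | 10.00 | 120000.00 | 20000.00
top flange | 2000.00 | 60.00 | 120.00 | 120000.00 | 240000.00
Σ | 5300.00 |  |  | 246500.00 | 344500.00
x̄ = 246500.00 / 5300.00 = 46.51 cm
ȳ = 344500.00 / 5300.00 = 65.00 cm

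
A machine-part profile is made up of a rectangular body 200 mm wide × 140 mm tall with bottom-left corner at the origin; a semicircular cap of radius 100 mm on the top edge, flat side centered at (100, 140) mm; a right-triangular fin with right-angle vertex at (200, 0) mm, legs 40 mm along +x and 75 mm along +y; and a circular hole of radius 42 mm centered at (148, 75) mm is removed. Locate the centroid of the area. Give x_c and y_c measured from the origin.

x_c = 97.58 mm, y_c = 112.13 mm

rectangular body: A = 200 × 140 = 28000.00, centroid at (100.00, 70.00).
semicircular top: A = ½π·100² = 15707.96, centroid at (100.00, 182.44).
triangular fin: A = ½·40·75 = 1500.00, centroid at (213.33, 25.00).
hole: A = −π·42² = -5541.77, centroid at (148.00, 75.00).
ΣA = 39666.19 mm², ΣAx_c = 3870614.45 mm³, ΣAy_c = 4447648.82 mm³.
x_c = 3870614.45/39666.19 = 97.58 mm; y_c = 4447648.82/39666.19 = 112.13 mm.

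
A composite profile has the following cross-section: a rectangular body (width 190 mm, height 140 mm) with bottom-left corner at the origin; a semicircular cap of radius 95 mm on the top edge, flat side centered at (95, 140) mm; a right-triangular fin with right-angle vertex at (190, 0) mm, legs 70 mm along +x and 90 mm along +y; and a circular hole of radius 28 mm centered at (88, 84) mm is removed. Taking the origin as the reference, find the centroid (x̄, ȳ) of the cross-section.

rectangular body: A = 190 × 140 = 26600.00, centroid at (95.00, 70.00).
semicircular top: A = ½π·95² = 14176.44, centroid at (95.00, 180.32).
triangular fin: A = ½·70·90 = 3150.00, centroid at (213.33, 30.00).
hole: A = −π·28² = -2463.01, centroid at (88.00, 84.00).
ΣA = 41463.43 mm², ΣAx̄ = 4329016.74 mm³, ΣAȳ = 4305891.77 mm³.
x̄ = 4329016.74/41463.43 = 104.41 mm; ȳ = 4305891.77/41463.43 = 103.85 mm.

x̄ = 104.41 mm, ȳ = 103.85 mm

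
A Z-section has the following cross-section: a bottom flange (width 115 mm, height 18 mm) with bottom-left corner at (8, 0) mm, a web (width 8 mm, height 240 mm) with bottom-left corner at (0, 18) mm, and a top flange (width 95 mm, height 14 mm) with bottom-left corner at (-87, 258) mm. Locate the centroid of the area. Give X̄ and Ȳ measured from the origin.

X̄ = 17.05 mm, Ȳ = 119.56 mm

bottom flange: A = 115 × 18 = 2070.00, centroid at (65.50, 9.00).
web: A = 8 × 240 = 1920.00, centroid at (4.00, 138.00).
top flange: A = 95 × 14 = 1330.00, centroid at (-39.50, 265.00).
ΣA = 5320.00 mm²
ΣAX̄ = (2070.00)(65.50) + (1920.00)(4.00) + (1330.00)(-39.50) = 90730.00 mm³
ΣAȲ = (2070.00)(9.00) + (1920.00)(138.00) + (1330.00)(265.00) = 636040.00 mm³
X̄ = 90730.00 / 5320.00 = 17.05 mm
Ȳ = 636040.00 / 5320.00 = 119.56 mm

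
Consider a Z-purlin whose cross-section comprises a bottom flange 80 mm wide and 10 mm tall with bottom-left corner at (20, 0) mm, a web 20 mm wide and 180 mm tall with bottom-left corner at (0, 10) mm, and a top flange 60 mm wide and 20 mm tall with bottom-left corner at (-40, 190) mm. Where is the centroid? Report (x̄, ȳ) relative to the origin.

Part | A | x̄ᵢ | ȳᵢ | A·x̄ᵢ | A·ȳᵢ
bottom flange | 800.00 | 60.00 | 5.00 | 48000.00 | 4000.00
web | 3600.00 | 10.00 | 100.00 | 36000.00 | 360000.00
top flange | 1200.00 | -10.00 | 200.00 | -12000.00 | 240000.00
Σ | 5600.00 |  |  | 72000.00 | 604000.00
x̄ = 72000.00 / 5600.00 = 12.86 mm
ȳ = 604000.00 / 5600.00 = 107.86 mm

x̄ = 12.86 mm, ȳ = 107.86 mm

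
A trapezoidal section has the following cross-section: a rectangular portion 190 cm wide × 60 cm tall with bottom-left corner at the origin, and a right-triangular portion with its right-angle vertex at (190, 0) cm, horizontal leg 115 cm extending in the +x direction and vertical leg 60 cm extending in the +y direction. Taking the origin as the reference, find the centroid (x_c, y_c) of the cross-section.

x_c = 125.98 cm, y_c = 27.68 cm

rectangular portion: A = 190 × 60 = 11400.00, centroid at (95.00, 30.00).
triangular portion: A = ½·115·60 = 3450.00, centroid at (228.33, 20.00).
ΣA = 14850.00 cm²
ΣAx_c = (11400.00)(95.00) + (3450.00)(228.33) = 1870750.00 cm³
ΣAy_c = (11400.00)(30.00) + (3450.00)(20.00) = 411000.00 cm³
x_c = 1870750.00 / 14850.00 = 125.98 cm
y_c = 411000.00 / 14850.00 = 27.68 cm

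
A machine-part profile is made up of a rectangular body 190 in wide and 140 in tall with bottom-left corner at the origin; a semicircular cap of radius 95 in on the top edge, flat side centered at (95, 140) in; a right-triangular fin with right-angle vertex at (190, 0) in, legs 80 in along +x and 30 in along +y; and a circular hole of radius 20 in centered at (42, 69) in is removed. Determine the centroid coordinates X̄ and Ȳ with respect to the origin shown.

X̄ = 100.22 in, Ȳ = 106.67 in

Part | A | x̄ᵢ | ȳᵢ | A·x̄ᵢ | A·ȳᵢ
rectangular body | 26600.00 | 95.00 | 70.00 | 2527000.00 | 1862000.00
semicircular top | 14176.44 | 95.00 | 180.32 | 1346761.50 | 2556284.49
triangular fin | 1200.00 | 216.67 | 10.00 | 260000.00 | 12000.00
hole | -1256.64 | 42.00 | 69.00 | -52778.76 | -86707.96
Σ | 40719.80 |  |  | 4080982.74 | 4343576.53
X̄ = 4080982.74 / 40719.80 = 100.22 in
Ȳ = 4343576.53 / 40719.80 = 106.67 in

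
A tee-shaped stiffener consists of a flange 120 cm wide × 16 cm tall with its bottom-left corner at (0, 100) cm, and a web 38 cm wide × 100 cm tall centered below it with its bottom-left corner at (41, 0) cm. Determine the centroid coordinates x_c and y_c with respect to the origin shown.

web: A = 38 × 100 = 3800.00, centroid at (60.00, 50.00).
flange: A = 120 × 16 = 1920.00, centroid at (60.00, 108.00).
ΣA = 5720.00 cm², ΣAx_c = 343200.00 cm³, ΣAy_c = 397360.00 cm³.
x_c = 343200.00/5720.00 = 60.00 cm; y_c = 397360.00/5720.00 = 69.47 cm.

x_c = 60.00 cm, y_c = 69.47 cm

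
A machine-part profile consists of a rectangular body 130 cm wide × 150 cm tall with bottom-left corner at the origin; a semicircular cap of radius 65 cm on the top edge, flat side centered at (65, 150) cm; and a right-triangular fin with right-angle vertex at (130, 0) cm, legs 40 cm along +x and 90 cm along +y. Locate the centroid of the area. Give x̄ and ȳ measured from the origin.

x̄ = 70.05 cm, ȳ = 96.47 cm

rectangular body: A = 130 × 150 = 19500.00, centroid at (65.00, 75.00).
semicircular top: A = ½π·65² = 6636.61, centroid at (65.00, 177.59).
triangular fin: A = ½·40·90 = 1800.00, centroid at (143.33, 30.00).
ΣA = 27936.61 cm², ΣAx̄ = 1956879.94 cm³, ΣAȳ = 2695075.51 cm³.
x̄ = 1956879.94/27936.61 = 70.05 cm; ȳ = 2695075.51/27936.61 = 96.47 cm.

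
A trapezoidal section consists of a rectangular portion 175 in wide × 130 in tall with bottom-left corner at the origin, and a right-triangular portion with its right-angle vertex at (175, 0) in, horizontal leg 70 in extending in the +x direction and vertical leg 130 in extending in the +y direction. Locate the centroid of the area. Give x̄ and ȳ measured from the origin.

x̄ = 105.97 in, ȳ = 61.39 in

rectangular portion: A = 175 × 130 = 22750.00, centroid at (87.50, 65.00).
triangular portion: A = ½·70·130 = 4550.00, centroid at (198.33, 43.33).
ΣA = 27300.00 in²
ΣAx̄ = (22750.00)(87.50) + (4550.00)(198.33) = 2893041.67 in³
ΣAȳ = (22750.00)(65.00) + (4550.00)(43.33) = 1675916.67 in³
x̄ = 2893041.67 / 27300.00 = 105.97 in
ȳ = 1675916.67 / 27300.00 = 61.39 in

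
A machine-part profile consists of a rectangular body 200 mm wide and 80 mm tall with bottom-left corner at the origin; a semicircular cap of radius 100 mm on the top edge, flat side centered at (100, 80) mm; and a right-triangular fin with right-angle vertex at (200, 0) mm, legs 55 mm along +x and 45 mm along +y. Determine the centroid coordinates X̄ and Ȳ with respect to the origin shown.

X̄ = 104.44 mm, Ȳ = 78.37 mm

rectangular body: A = 200 × 80 = 16000.00, centroid at (100.00, 40.00).
semicircular top: A = ½π·100² = 15707.96, centroid at (100.00, 122.44).
triangular fin: A = ½·55·45 = 1237.50, centroid at (218.33, 15.00).
ΣA = 32945.46 mm², ΣAX̄ = 3440983.83 mm³, ΣAȲ = 2581866.23 mm³.
X̄ = 3440983.83/32945.46 = 104.44 mm; Ȳ = 2581866.23/32945.46 = 78.37 mm.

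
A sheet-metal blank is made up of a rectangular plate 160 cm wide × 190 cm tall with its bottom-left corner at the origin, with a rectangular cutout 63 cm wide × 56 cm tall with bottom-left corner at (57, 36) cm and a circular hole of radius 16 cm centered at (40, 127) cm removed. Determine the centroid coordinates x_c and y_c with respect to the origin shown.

plate: A = 160 × 190 = 30400.00, centroid at (80.00, 95.00).
hole 1: A = −(63 × 56) = -3528.00, centroid at (88.50, 64.00).
hole 2: A = −π·16² = -804.25, centroid at (40.00, 127.00).
ΣA = 26067.75 cm², ΣAx_c = 2087602.09 cm³, ΣAy_c = 2560068.54 cm³.
x_c = 2087602.09/26067.75 = 80.08 cm; y_c = 2560068.54/26067.75 = 98.21 cm.

x_c = 80.08 cm, y_c = 98.21 cm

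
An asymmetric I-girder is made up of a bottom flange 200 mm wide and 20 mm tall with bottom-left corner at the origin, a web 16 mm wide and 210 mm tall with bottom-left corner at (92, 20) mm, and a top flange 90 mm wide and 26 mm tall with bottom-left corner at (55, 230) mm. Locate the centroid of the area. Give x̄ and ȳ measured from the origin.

bottom flange: A = 200 × 20 = 4000.00, centroid at (100.00, 10.00).
web: A = 16 × 210 = 3360.00, centroid at (100.00, 125.00).
top flange: A = 90 × 26 = 2340.00, centroid at (100.00, 243.00).
ΣA = 9700.00 mm², ΣAx̄ = 970000.00 mm³, ΣAȳ = 1028620.00 mm³.
x̄ = 970000.00/9700.00 = 100.00 mm; ȳ = 1028620.00/9700.00 = 106.04 mm.

x̄ = 100.00 mm, ȳ = 106.04 mm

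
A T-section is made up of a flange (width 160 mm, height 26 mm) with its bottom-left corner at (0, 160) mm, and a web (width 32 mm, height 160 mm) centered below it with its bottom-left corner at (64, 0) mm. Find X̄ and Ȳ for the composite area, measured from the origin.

X̄ = 80.00 mm, Ȳ = 121.69 mm

Part | A | x̄ᵢ | ȳᵢ | A·x̄ᵢ | A·ȳᵢ
web | 5120.00 | 80.00 | 80.00 | 409600.00 | 409600.00
flange | 4160.00 | 80.00 | 173.00 | 332800.00 | 719680.00
Σ | 9280.00 |  |  | 742400.00 | 1129280.00
X̄ = 742400.00 / 9280.00 = 80.00 mm
Ȳ = 1129280.00 / 9280.00 = 121.69 mm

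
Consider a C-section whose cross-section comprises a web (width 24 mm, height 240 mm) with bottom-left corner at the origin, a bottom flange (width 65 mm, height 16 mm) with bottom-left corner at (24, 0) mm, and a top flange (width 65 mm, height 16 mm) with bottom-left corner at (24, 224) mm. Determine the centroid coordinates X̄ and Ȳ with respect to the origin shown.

web: A = 24 × 240 = 5760.00, centroid at (12.00, 120.00).
bottom flange: A = 65 × 16 = 1040.00, centroid at (56.50, 8.00).
top flange: A = 65 × 16 = 1040.00, centroid at (56.50, 232.00).
ΣA = 7840.00 mm², ΣAX̄ = 186640.00 mm³, ΣAȲ = 940800.00 mm³.
X̄ = 186640.00/7840.00 = 23.81 mm; Ȳ = 940800.00/7840.00 = 120.00 mm.

X̄ = 23.81 mm, Ȳ = 120.00 mm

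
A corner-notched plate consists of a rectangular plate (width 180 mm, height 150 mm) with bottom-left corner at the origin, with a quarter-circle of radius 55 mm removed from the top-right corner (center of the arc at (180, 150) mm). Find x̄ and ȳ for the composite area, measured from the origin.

plate: A = 180 × 150 = 27000.00, centroid at (90.00, 75.00).
removed quarter-circle: A = −¼π·55² = -2375.83, centroid at (156.66, 126.66).
ΣA = 24624.17 mm², ΣAx̄ = 2057809.03 mm³, ΣAȳ = 1724083.92 mm³.
x̄ = 2057809.03/24624.17 = 83.57 mm; ȳ = 1724083.92/24624.17 = 70.02 mm.

x̄ = 83.57 mm, ȳ = 70.02 mm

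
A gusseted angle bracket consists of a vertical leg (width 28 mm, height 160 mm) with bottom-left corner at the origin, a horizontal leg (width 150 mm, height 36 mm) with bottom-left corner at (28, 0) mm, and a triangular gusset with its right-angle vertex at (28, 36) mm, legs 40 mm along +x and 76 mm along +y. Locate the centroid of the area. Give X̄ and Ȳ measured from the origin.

Part | A | x̄ᵢ | ȳᵢ | A·x̄ᵢ | A·ȳᵢ
vertical leg | 4480.00 | 14.00 | 80.00 | 62720.00 | 358400.00
horizontal leg | 5400.00 | 103.00 | 18.00 | 556200.00 | 97200.00
gusset | 1520.00 | 41.33 | 61.33 | 62826.67 | 93226.67
Σ | 11400.00 |  |  | 681746.67 | 548826.67
X̄ = 681746.67 / 11400.00 = 59.80 mm
Ȳ = 548826.67 / 11400.00 = 48.14 mm

X̄ = 59.80 mm, Ȳ = 48.14 mm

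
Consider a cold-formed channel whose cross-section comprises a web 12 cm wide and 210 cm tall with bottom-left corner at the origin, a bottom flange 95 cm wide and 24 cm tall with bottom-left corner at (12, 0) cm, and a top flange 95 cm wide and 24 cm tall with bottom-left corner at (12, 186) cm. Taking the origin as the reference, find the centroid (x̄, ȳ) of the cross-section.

x̄ = 40.46 cm, ȳ = 105.00 cm

Part | A | x̄ᵢ | ȳᵢ | A·x̄ᵢ | A·ȳᵢ
web | 2520.00 | 6.00 | 105.00 | 15120.00 | 264600.00
bottom flange | 2280.00 | 59.50 | 12.00 | 135660.00 | 27360.00
top flange | 2280.00 | 59.50 | 198.00 | 135660.00 | 451440.00
Σ | 7080.00 |  |  | 286440.00 | 743400.00
x̄ = 286440.00 / 7080.00 = 40.46 cm
ȳ = 743400.00 / 7080.00 = 105.00 cm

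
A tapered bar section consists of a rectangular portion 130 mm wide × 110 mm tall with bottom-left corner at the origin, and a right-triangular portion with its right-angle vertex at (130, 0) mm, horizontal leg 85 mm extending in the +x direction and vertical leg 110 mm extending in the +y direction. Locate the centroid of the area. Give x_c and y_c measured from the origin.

rectangular portion: A = 130 × 110 = 14300.00, centroid at (65.00, 55.00).
triangular portion: A = ½·85·110 = 4675.00, centroid at (158.33, 36.67).
ΣA = 18975.00 mm², ΣAx_c = 1669708.33 mm³, ΣAy_c = 957916.67 mm³.
x_c = 1669708.33/18975.00 = 88.00 mm; y_c = 957916.67/18975.00 = 50.48 mm.

x_c = 88.00 mm, y_c = 50.48 mm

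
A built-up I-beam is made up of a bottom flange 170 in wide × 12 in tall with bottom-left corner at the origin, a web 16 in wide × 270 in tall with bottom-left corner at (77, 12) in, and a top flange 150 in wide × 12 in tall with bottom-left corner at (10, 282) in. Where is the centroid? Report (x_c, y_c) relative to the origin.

Part | A | x̄ᵢ | ȳᵢ | A·x̄ᵢ | A·ȳᵢ
bottom flange | 2040.00 | 85.00 | 6.00 | 173400.00 | 12240.00
web | 4320.00 | 85.00 | 147.00 | 367200.00 | 635040.00
top flange | 1800.00 | 85.00 | 288.00 | 153000.00 | 518400.00
Σ | 8160.00 |  |  | 693600.00 | 1165680.00
x_c = 693600.00 / 8160.00 = 85.00 in
y_c = 1165680.00 / 8160.00 = 142.85 in

x_c = 85.00 in, y_c = 142.85 in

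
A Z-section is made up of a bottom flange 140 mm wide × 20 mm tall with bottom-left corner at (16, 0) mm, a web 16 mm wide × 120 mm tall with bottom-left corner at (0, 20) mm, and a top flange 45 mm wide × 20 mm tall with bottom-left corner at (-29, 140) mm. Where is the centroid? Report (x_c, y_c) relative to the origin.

x_c = 44.54 mm, y_c = 56.33 mm

bottom flange: A = 140 × 20 = 2800.00, centroid at (86.00, 10.00).
web: A = 16 × 120 = 1920.00, centroid at (8.00, 80.00).
top flange: A = 45 × 20 = 900.00, centroid at (-6.50, 150.00).
ΣA = 5620.00 mm², ΣAx_c = 250310.00 mm³, ΣAy_c = 316600.00 mm³.
x_c = 250310.00/5620.00 = 44.54 mm; y_c = 316600.00/5620.00 = 56.33 mm.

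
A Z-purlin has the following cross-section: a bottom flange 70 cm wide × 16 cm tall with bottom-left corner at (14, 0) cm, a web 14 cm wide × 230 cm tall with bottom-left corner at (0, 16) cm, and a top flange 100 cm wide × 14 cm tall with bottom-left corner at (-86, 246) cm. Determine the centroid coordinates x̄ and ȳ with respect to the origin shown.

bottom flange: A = 70 × 16 = 1120.00, centroid at (49.00, 8.00).
web: A = 14 × 230 = 3220.00, centroid at (7.00, 131.00).
top flange: A = 100 × 14 = 1400.00, centroid at (-36.00, 253.00).
ΣA = 5740.00 cm², ΣAx̄ = 27020.00 cm³, ΣAȳ = 784980.00 cm³.
x̄ = 27020.00/5740.00 = 4.71 cm; ȳ = 784980.00/5740.00 = 136.76 cm.

x̄ = 4.71 cm, ȳ = 136.76 cm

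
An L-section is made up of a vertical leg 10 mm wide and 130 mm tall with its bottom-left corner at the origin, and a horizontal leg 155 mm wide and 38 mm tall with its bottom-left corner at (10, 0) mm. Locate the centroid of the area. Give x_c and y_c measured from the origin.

x_c = 72.58 mm, y_c = 27.32 mm

vertical leg: A = 10 × 130 = 1300.00, centroid at (5.00, 65.00).
horizontal leg: A = 155 × 38 = 5890.00, centroid at (87.50, 19.00).
ΣA = 7190.00 mm², ΣAx_c = 521875.00 mm³, ΣAy_c = 196410.00 mm³.
x_c = 521875.00/7190.00 = 72.58 mm; y_c = 196410.00/7190.00 = 27.32 mm.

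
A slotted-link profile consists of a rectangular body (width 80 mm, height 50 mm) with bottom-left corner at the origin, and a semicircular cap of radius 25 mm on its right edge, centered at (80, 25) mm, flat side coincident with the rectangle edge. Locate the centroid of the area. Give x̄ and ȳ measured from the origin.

x̄ = 49.97 mm, ȳ = 25.00 mm

Part | A | x̄ᵢ | ȳᵢ | A·x̄ᵢ | A·ȳᵢ
rectangular body | 4000.00 | 40.00 | 25.00 | 160000.00 | 100000.00
semicircular end | 981.75 | 90.61 | 25.00 | 88956.48 | 24543.69
Σ | 4981.75 |  |  | 248956.48 | 124543.69
x̄ = 248956.48 / 4981.75 = 49.97 mm
ȳ = 124543.69 / 4981.75 = 25.00 mm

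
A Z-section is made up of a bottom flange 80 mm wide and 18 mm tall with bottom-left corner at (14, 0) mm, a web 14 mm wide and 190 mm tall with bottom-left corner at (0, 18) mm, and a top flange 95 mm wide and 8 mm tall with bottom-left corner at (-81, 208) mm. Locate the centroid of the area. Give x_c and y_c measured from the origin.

bottom flange: A = 80 × 18 = 1440.00, centroid at (54.00, 9.00).
web: A = 14 × 190 = 2660.00, centroid at (7.00, 113.00).
top flange: A = 95 × 8 = 760.00, centroid at (-33.50, 212.00).
ΣA = 4860.00 mm²
ΣAx_c = (1440.00)(54.00) + (2660.00)(7.00) + (760.00)(-33.50) = 70920.00 mm³
ΣAy_c = (1440.00)(9.00) + (2660.00)(113.00) + (760.00)(212.00) = 474660.00 mm³
x_c = 70920.00 / 4860.00 = 14.59 mm
y_c = 474660.00 / 4860.00 = 97.67 mm

x_c = 14.59 mm, y_c = 97.67 mm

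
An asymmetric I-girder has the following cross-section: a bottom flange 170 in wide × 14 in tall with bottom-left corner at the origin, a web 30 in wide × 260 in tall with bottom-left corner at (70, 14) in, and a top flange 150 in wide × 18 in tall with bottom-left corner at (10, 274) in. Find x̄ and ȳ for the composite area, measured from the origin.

x̄ = 85.00 in, ȳ = 147.82 in

bottom flange: A = 170 × 14 = 2380.00, centroid at (85.00, 7.00).
web: A = 30 × 260 = 7800.00, centroid at (85.00, 144.00).
top flange: A = 150 × 18 = 2700.00, centroid at (85.00, 283.00).
ΣA = 12880.00 in²
ΣAx̄ = (2380.00)(85.00) + (7800.00)(85.00) + (2700.00)(85.00) = 1094800.00 in³
ΣAȳ = (2380.00)(7.00) + (7800.00)(144.00) + (2700.00)(283.00) = 1903960.00 in³
x̄ = 1094800.00 / 12880.00 = 85.00 in
ȳ = 1903960.00 / 12880.00 = 147.82 in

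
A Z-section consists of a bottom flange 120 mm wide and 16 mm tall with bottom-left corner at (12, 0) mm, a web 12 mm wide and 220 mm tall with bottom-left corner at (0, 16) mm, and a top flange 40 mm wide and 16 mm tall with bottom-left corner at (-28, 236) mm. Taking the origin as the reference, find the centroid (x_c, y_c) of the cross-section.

x_c = 28.65 mm, y_c = 96.95 mm

Part | A | x̄ᵢ | ȳᵢ | A·x̄ᵢ | A·ȳᵢ
bottom flange | 1920.00 | 72.00 | 8.00 | 138240.00 | 15360.00
web | 2640.00 | 6.00 | 126.00 | 15840.00 | 332640.00
top flange | 640.00 | -8.00 | 244.00 | -5120.00 | 156160.00
Σ | 5200.00 |  |  | 148960.00 | 504160.00
x_c = 148960.00 / 5200.00 = 28.65 mm
y_c = 504160.00 / 5200.00 = 96.95 mm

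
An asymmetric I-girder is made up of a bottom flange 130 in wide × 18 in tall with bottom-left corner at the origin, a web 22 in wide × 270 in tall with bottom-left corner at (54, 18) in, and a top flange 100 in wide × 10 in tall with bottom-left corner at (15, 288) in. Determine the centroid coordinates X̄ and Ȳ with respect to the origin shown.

X̄ = 65.00 in, Ȳ = 131.78 in

Part | A | x̄ᵢ | ȳᵢ | A·x̄ᵢ | A·ȳᵢ
bottom flange | 2340.00 | 65.00 | 9.00 | 152100.00 | 21060.00
web | 5940.00 | 65.00 | 153.00 | 386100.00 | 908820.00
top flange | 1000.00 | 65.00 | 293.00 | 65000.00 | 293000.00
Σ | 9280.00 |  |  | 603200.00 | 1222880.00
X̄ = 603200.00 / 9280.00 = 65.00 in
Ȳ = 1222880.00 / 9280.00 = 131.78 in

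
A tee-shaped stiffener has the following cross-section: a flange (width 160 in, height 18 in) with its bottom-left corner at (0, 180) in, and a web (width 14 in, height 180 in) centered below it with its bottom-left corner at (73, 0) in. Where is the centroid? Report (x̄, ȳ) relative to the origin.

x̄ = 80.00 in, ȳ = 142.80 in

web: A = 14 × 180 = 2520.00, centroid at (80.00, 90.00).
flange: A = 160 × 18 = 2880.00, centroid at (80.00, 189.00).
ΣA = 5400.00 in², ΣAx̄ = 432000.00 in³, ΣAȳ = 771120.00 in³.
x̄ = 432000.00/5400.00 = 80.00 in; ȳ = 771120.00/5400.00 = 142.80 in.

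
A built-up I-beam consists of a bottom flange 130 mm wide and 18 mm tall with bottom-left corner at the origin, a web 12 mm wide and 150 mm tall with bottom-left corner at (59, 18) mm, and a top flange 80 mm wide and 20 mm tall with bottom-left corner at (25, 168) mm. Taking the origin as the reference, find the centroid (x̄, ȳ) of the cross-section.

bottom flange: A = 130 × 18 = 2340.00, centroid at (65.00, 9.00).
web: A = 12 × 150 = 1800.00, centroid at (65.00, 93.00).
top flange: A = 80 × 20 = 1600.00, centroid at (65.00, 178.00).
ΣA = 5740.00 mm², ΣAx̄ = 373100.00 mm³, ΣAȳ = 473260.00 mm³.
x̄ = 373100.00/5740.00 = 65.00 mm; ȳ = 473260.00/5740.00 = 82.45 mm.

x̄ = 65.00 mm, ȳ = 82.45 mm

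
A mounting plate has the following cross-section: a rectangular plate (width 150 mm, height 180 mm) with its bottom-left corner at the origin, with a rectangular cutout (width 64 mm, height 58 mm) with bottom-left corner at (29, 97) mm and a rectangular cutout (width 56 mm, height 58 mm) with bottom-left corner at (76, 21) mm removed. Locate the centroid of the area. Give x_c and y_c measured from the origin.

plate: A = 150 × 180 = 27000.00, centroid at (75.00, 90.00).
hole 1: A = −(64 × 58) = -3712.00, centroid at (61.00, 126.00).
hole 2: A = −(56 × 58) = -3248.00, centroid at (104.00, 50.00).
ΣA = 20040.00 mm²
ΣAx_c = (27000.00)(75.00) + (-3712.00)(61.00) + (-3248.00)(104.00) = 1460776.00 mm³
ΣAy_c = (27000.00)(90.00) + (-3712.00)(126.00) + (-3248.00)(50.00) = 1799888.00 mm³
x_c = 1460776.00 / 20040.00 = 72.89 mm
y_c = 1799888.00 / 20040.00 = 89.81 mm

x_c = 72.89 mm, y_c = 89.81 mm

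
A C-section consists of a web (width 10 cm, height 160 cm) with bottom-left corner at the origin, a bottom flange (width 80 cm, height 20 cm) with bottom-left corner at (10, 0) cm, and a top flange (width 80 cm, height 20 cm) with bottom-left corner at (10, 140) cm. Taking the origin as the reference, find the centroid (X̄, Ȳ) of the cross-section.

Part | A | x̄ᵢ | ȳᵢ | A·x̄ᵢ | A·ȳᵢ
web | 1600.00 | 5.00 | 80.00 | 8000.00 | 128000.00
bottom flange | 1600.00 | 50.00 | 10.00 | 80000.00 | 16000.00
top flange | 1600.00 | 50.00 | 150.00 | 80000.00 | 240000.00
Σ | 4800.00 |  |  | 168000.00 | 384000.00
X̄ = 168000.00 / 4800.00 = 35.00 cm
Ȳ = 384000.00 / 4800.00 = 80.00 cm

X̄ = 35.00 cm, Ȳ = 80.00 cm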